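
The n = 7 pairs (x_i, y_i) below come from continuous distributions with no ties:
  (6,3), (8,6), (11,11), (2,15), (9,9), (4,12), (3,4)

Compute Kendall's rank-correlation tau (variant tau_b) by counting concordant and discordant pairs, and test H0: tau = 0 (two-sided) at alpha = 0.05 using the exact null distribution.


Step 1: Enumerate the 21 unordered pairs (i,j) with i<j and classify each by sign(x_j-x_i) * sign(y_j-y_i).
  (1,2):dx=+2,dy=+3->C; (1,3):dx=+5,dy=+8->C; (1,4):dx=-4,dy=+12->D; (1,5):dx=+3,dy=+6->C
  (1,6):dx=-2,dy=+9->D; (1,7):dx=-3,dy=+1->D; (2,3):dx=+3,dy=+5->C; (2,4):dx=-6,dy=+9->D
  (2,5):dx=+1,dy=+3->C; (2,6):dx=-4,dy=+6->D; (2,7):dx=-5,dy=-2->C; (3,4):dx=-9,dy=+4->D
  (3,5):dx=-2,dy=-2->C; (3,6):dx=-7,dy=+1->D; (3,7):dx=-8,dy=-7->C; (4,5):dx=+7,dy=-6->D
  (4,6):dx=+2,dy=-3->D; (4,7):dx=+1,dy=-11->D; (5,6):dx=-5,dy=+3->D; (5,7):dx=-6,dy=-5->C
  (6,7):dx=-1,dy=-8->C
Step 2: C = 10, D = 11, total pairs = 21.
Step 3: tau = (C - D)/(n(n-1)/2) = (10 - 11)/21 = -0.047619.
Step 4: Exact two-sided p-value (enumerate n! = 5040 permutations of y under H0): p = 1.000000.
Step 5: alpha = 0.05. fail to reject H0.

tau_b = -0.0476 (C=10, D=11), p = 1.000000, fail to reject H0.


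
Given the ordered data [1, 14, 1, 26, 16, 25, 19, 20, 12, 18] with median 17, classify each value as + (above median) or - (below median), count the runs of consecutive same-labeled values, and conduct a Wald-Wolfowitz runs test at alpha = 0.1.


Step 1: Compute median = 17; label A = above, B = below.
Labels in order: BBBABAAABA  (n_A = 5, n_B = 5)
Step 2: Count runs R = 6.
Step 3: Under H0 (random ordering), E[R] = 2*n_A*n_B/(n_A+n_B) + 1 = 2*5*5/10 + 1 = 6.0000.
        Var[R] = 2*n_A*n_B*(2*n_A*n_B - n_A - n_B) / ((n_A+n_B)^2 * (n_A+n_B-1)) = 2000/900 = 2.2222.
        SD[R] = 1.4907.
Step 4: R = E[R], so z = 0 with no continuity correction.
Step 5: Two-sided p-value via normal approximation = 2*(1 - Phi(|z|)) = 1.000000.
Step 6: alpha = 0.1. fail to reject H0.

R = 6, z = 0.0000, p = 1.000000, fail to reject H0.


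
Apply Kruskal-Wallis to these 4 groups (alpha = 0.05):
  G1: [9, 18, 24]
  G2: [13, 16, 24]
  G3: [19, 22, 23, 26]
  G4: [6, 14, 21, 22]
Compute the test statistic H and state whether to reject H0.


Step 1: Combine all N = 14 observations and assign midranks.
sorted (value, group, rank): (6,G4,1), (9,G1,2), (13,G2,3), (14,G4,4), (16,G2,5), (18,G1,6), (19,G3,7), (21,G4,8), (22,G3,9.5), (22,G4,9.5), (23,G3,11), (24,G1,12.5), (24,G2,12.5), (26,G3,14)
Step 2: Sum ranks within each group.
R_1 = 20.5 (n_1 = 3)
R_2 = 20.5 (n_2 = 3)
R_3 = 41.5 (n_3 = 4)
R_4 = 22.5 (n_4 = 4)
Step 3: H = 12/(N(N+1)) * sum(R_i^2/n_i) - 3(N+1)
     = 12/(14*15) * (20.5^2/3 + 20.5^2/3 + 41.5^2/4 + 22.5^2/4) - 3*15
     = 0.057143 * 837.292 - 45
     = 2.845238.
Step 4: Ties present; correction factor C = 1 - 12/(14^3 - 14) = 0.995604. Corrected H = 2.845238 / 0.995604 = 2.857800.
Step 5: Under H0, H ~ chi^2(3); p-value = 0.414073.
Step 6: alpha = 0.05. fail to reject H0.

H = 2.8578, df = 3, p = 0.414073, fail to reject H0.


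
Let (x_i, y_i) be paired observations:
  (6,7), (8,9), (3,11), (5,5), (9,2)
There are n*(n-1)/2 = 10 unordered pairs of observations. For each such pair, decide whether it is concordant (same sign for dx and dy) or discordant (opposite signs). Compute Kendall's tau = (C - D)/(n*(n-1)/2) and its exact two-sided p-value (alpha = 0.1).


Step 1: Enumerate the 10 unordered pairs (i,j) with i<j and classify each by sign(x_j-x_i) * sign(y_j-y_i).
  (1,2):dx=+2,dy=+2->C; (1,3):dx=-3,dy=+4->D; (1,4):dx=-1,dy=-2->C; (1,5):dx=+3,dy=-5->D
  (2,3):dx=-5,dy=+2->D; (2,4):dx=-3,dy=-4->C; (2,5):dx=+1,dy=-7->D; (3,4):dx=+2,dy=-6->D
  (3,5):dx=+6,dy=-9->D; (4,5):dx=+4,dy=-3->D
Step 2: C = 3, D = 7, total pairs = 10.
Step 3: tau = (C - D)/(n(n-1)/2) = (3 - 7)/10 = -0.400000.
Step 4: Exact two-sided p-value (enumerate n! = 120 permutations of y under H0): p = 0.483333.
Step 5: alpha = 0.1. fail to reject H0.

tau_b = -0.4000 (C=3, D=7), p = 0.483333, fail to reject H0.


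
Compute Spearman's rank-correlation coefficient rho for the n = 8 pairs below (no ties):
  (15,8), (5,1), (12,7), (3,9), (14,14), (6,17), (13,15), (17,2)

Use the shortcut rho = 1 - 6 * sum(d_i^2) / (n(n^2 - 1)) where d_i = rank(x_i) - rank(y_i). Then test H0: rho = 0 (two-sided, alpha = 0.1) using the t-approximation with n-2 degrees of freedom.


Step 1: Rank x and y separately (midranks; no ties here).
rank(x): 15->7, 5->2, 12->4, 3->1, 14->6, 6->3, 13->5, 17->8
rank(y): 8->4, 1->1, 7->3, 9->5, 14->6, 17->8, 15->7, 2->2
Step 2: d_i = R_x(i) - R_y(i); compute d_i^2.
  (7-4)^2=9, (2-1)^2=1, (4-3)^2=1, (1-5)^2=16, (6-6)^2=0, (3-8)^2=25, (5-7)^2=4, (8-2)^2=36
sum(d^2) = 92.
Step 3: rho = 1 - 6*92 / (8*(8^2 - 1)) = 1 - 552/504 = -0.095238.
Step 4: Under H0, t = rho * sqrt((n-2)/(1-rho^2)) = -0.2343 ~ t(6).
Step 5: Two-sided p-value from the t-distribution with 6 df = 0.822505.
Step 6: alpha = 0.1. fail to reject H0.

rho = -0.0952, p = 0.822505, fail to reject H0 at alpha = 0.1.


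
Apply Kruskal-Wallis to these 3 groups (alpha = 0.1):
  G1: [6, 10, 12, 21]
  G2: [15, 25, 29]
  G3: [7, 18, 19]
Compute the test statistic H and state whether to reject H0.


Step 1: Combine all N = 10 observations and assign midranks.
sorted (value, group, rank): (6,G1,1), (7,G3,2), (10,G1,3), (12,G1,4), (15,G2,5), (18,G3,6), (19,G3,7), (21,G1,8), (25,G2,9), (29,G2,10)
Step 2: Sum ranks within each group.
R_1 = 16 (n_1 = 4)
R_2 = 24 (n_2 = 3)
R_3 = 15 (n_3 = 3)
Step 3: H = 12/(N(N+1)) * sum(R_i^2/n_i) - 3(N+1)
     = 12/(10*11) * (16^2/4 + 24^2/3 + 15^2/3) - 3*11
     = 0.109091 * 331 - 33
     = 3.109091.
Step 4: No ties, so H is used without correction.
Step 5: Under H0, H ~ chi^2(2); p-value = 0.211285.
Step 6: alpha = 0.1. fail to reject H0.

H = 3.1091, df = 2, p = 0.211285, fail to reject H0.


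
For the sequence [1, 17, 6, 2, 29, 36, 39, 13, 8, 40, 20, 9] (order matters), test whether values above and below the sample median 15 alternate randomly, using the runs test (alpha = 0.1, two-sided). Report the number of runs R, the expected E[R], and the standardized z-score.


Step 1: Compute median = 15; label A = above, B = below.
Labels in order: BABBAAABBAAB  (n_A = 6, n_B = 6)
Step 2: Count runs R = 7.
Step 3: Under H0 (random ordering), E[R] = 2*n_A*n_B/(n_A+n_B) + 1 = 2*6*6/12 + 1 = 7.0000.
        Var[R] = 2*n_A*n_B*(2*n_A*n_B - n_A - n_B) / ((n_A+n_B)^2 * (n_A+n_B-1)) = 4320/1584 = 2.7273.
        SD[R] = 1.6514.
Step 4: R = E[R], so z = 0 with no continuity correction.
Step 5: Two-sided p-value via normal approximation = 2*(1 - Phi(|z|)) = 1.000000.
Step 6: alpha = 0.1. fail to reject H0.

R = 7, z = 0.0000, p = 1.000000, fail to reject H0.


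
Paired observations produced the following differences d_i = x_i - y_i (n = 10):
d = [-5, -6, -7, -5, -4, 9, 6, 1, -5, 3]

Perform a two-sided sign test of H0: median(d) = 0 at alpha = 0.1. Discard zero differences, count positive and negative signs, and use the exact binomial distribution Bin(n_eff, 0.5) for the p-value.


Step 1: Discard zero differences. Original n = 10; n_eff = number of nonzero differences = 10.
Nonzero differences (with sign): -5, -6, -7, -5, -4, +9, +6, +1, -5, +3
Step 2: Count signs: positive = 4, negative = 6.
Step 3: Under H0: P(positive) = 0.5, so the number of positives S ~ Bin(10, 0.5).
Step 4: Two-sided exact p-value = sum of Bin(10,0.5) probabilities at or below the observed probability = 0.753906.
Step 5: alpha = 0.1. fail to reject H0.

n_eff = 10, pos = 4, neg = 6, p = 0.753906, fail to reject H0.


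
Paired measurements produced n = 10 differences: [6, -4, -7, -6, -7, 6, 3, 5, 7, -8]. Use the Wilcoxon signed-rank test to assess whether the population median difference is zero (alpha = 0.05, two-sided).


Step 1: Drop any zero differences (none here) and take |d_i|.
|d| = [6, 4, 7, 6, 7, 6, 3, 5, 7, 8]
Step 2: Midrank |d_i| (ties get averaged ranks).
ranks: |6|->5, |4|->2, |7|->8, |6|->5, |7|->8, |6|->5, |3|->1, |5|->3, |7|->8, |8|->10
Step 3: Attach original signs; sum ranks with positive sign and with negative sign.
W+ = 5 + 5 + 1 + 3 + 8 = 22
W- = 2 + 8 + 5 + 8 + 10 = 33
(Check: W+ + W- = 55 should equal n(n+1)/2 = 55.)
Step 4: Test statistic W = min(W+, W-) = 22.
Step 5: Ties in |d|, so use the tie-corrected normal approximation.
        E[W] = n(n+1)/4 = 10*11/4 = 27.5.
        Tie groups: |d|=6 (t=3), |d|=7 (t=3); sum(t^3 - t) = 48.
        Var[W] = n(n+1)(2n+1)/24 - sum(t^3-t)/48 = 2310/24 - 48/48 = 95.25.
        z = (W - E[W]) / sqrt(Var[W]) = (22 - 27.5) / 9.7596 = -0.5635.
        Two-sided p = 2*Phi(z) = 0.573062.
Step 6: alpha = 0.05. fail to reject H0.

W+ = 22, W- = 33, W = min = 22, p = 0.573062, fail to reject H0.


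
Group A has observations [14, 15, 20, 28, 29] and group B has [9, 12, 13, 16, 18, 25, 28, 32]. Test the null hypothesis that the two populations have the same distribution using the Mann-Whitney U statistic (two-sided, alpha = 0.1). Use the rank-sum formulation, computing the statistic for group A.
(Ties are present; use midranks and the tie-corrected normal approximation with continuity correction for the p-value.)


Step 1: Combine and sort all 13 observations; assign midranks.
sorted (value, group): (9,Y), (12,Y), (13,Y), (14,X), (15,X), (16,Y), (18,Y), (20,X), (25,Y), (28,X), (28,Y), (29,X), (32,Y)
ranks: 9->1, 12->2, 13->3, 14->4, 15->5, 16->6, 18->7, 20->8, 25->9, 28->10.5, 28->10.5, 29->12, 32->13
Step 2: Rank sum for X: R1 = 4 + 5 + 8 + 10.5 + 12 = 39.5.
Step 3: U_X = R1 - n1(n1+1)/2 = 39.5 - 5*6/2 = 39.5 - 15 = 24.5.
       U_Y = n1*n2 - U_X = 40 - 24.5 = 15.5.
Step 4: Ties are present, so use the tie-corrected normal approximation (with continuity correction) for the p-value.
Step 5: p-value = 0.557643; compare to alpha = 0.1. fail to reject H0.

U_X = 24.5, p = 0.557643, fail to reject H0 at alpha = 0.1.


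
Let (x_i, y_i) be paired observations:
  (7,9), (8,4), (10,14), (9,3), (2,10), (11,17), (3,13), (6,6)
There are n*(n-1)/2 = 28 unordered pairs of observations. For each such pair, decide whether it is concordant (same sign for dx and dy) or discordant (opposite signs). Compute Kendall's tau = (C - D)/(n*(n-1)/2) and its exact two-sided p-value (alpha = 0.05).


Step 1: Enumerate the 28 unordered pairs (i,j) with i<j and classify each by sign(x_j-x_i) * sign(y_j-y_i).
  (1,2):dx=+1,dy=-5->D; (1,3):dx=+3,dy=+5->C; (1,4):dx=+2,dy=-6->D; (1,5):dx=-5,dy=+1->D
  (1,6):dx=+4,dy=+8->C; (1,7):dx=-4,dy=+4->D; (1,8):dx=-1,dy=-3->C; (2,3):dx=+2,dy=+10->C
  (2,4):dx=+1,dy=-1->D; (2,5):dx=-6,dy=+6->D; (2,6):dx=+3,dy=+13->C; (2,7):dx=-5,dy=+9->D
  (2,8):dx=-2,dy=+2->D; (3,4):dx=-1,dy=-11->C; (3,5):dx=-8,dy=-4->C; (3,6):dx=+1,dy=+3->C
  (3,7):dx=-7,dy=-1->C; (3,8):dx=-4,dy=-8->C; (4,5):dx=-7,dy=+7->D; (4,6):dx=+2,dy=+14->C
  (4,7):dx=-6,dy=+10->D; (4,8):dx=-3,dy=+3->D; (5,6):dx=+9,dy=+7->C; (5,7):dx=+1,dy=+3->C
  (5,8):dx=+4,dy=-4->D; (6,7):dx=-8,dy=-4->C; (6,8):dx=-5,dy=-11->C; (7,8):dx=+3,dy=-7->D
Step 2: C = 15, D = 13, total pairs = 28.
Step 3: tau = (C - D)/(n(n-1)/2) = (15 - 13)/28 = 0.071429.
Step 4: Exact two-sided p-value (enumerate n! = 40320 permutations of y under H0): p = 0.904861.
Step 5: alpha = 0.05. fail to reject H0.

tau_b = 0.0714 (C=15, D=13), p = 0.904861, fail to reject H0.


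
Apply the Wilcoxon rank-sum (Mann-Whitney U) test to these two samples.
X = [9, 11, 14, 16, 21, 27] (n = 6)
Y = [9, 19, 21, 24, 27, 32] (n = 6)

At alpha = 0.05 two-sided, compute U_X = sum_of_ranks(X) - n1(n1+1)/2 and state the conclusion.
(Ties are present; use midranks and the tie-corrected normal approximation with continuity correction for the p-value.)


Step 1: Combine and sort all 12 observations; assign midranks.
sorted (value, group): (9,X), (9,Y), (11,X), (14,X), (16,X), (19,Y), (21,X), (21,Y), (24,Y), (27,X), (27,Y), (32,Y)
ranks: 9->1.5, 9->1.5, 11->3, 14->4, 16->5, 19->6, 21->7.5, 21->7.5, 24->9, 27->10.5, 27->10.5, 32->12
Step 2: Rank sum for X: R1 = 1.5 + 3 + 4 + 5 + 7.5 + 10.5 = 31.5.
Step 3: U_X = R1 - n1(n1+1)/2 = 31.5 - 6*7/2 = 31.5 - 21 = 10.5.
       U_Y = n1*n2 - U_X = 36 - 10.5 = 25.5.
Step 4: Ties are present, so use the tie-corrected normal approximation (with continuity correction) for the p-value.
Step 5: p-value = 0.259818; compare to alpha = 0.05. fail to reject H0.

U_X = 10.5, p = 0.259818, fail to reject H0 at alpha = 0.05.


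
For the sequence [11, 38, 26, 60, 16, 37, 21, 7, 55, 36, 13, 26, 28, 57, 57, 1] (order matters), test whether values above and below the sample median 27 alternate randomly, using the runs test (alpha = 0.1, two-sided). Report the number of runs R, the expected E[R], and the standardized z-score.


Step 1: Compute median = 27; label A = above, B = below.
Labels in order: BABABABBAABBAAAB  (n_A = 8, n_B = 8)
Step 2: Count runs R = 11.
Step 3: Under H0 (random ordering), E[R] = 2*n_A*n_B/(n_A+n_B) + 1 = 2*8*8/16 + 1 = 9.0000.
        Var[R] = 2*n_A*n_B*(2*n_A*n_B - n_A - n_B) / ((n_A+n_B)^2 * (n_A+n_B-1)) = 14336/3840 = 3.7333.
        SD[R] = 1.9322.
Step 4: Continuity-corrected z = (R - 0.5 - E[R]) / SD[R] = (11 - 0.5 - 9.0000) / 1.9322 = 0.7763.
Step 5: Two-sided p-value via normal approximation = 2*(1 - Phi(|z|)) = 0.437558.
Step 6: alpha = 0.1. fail to reject H0.

R = 11, z = 0.7763, p = 0.437558, fail to reject H0.


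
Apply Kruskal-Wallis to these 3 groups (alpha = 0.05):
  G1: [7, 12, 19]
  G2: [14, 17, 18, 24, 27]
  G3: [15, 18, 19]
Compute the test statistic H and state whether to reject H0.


Step 1: Combine all N = 11 observations and assign midranks.
sorted (value, group, rank): (7,G1,1), (12,G1,2), (14,G2,3), (15,G3,4), (17,G2,5), (18,G2,6.5), (18,G3,6.5), (19,G1,8.5), (19,G3,8.5), (24,G2,10), (27,G2,11)
Step 2: Sum ranks within each group.
R_1 = 11.5 (n_1 = 3)
R_2 = 35.5 (n_2 = 5)
R_3 = 19 (n_3 = 3)
Step 3: H = 12/(N(N+1)) * sum(R_i^2/n_i) - 3(N+1)
     = 12/(11*12) * (11.5^2/3 + 35.5^2/5 + 19^2/3) - 3*12
     = 0.090909 * 416.467 - 36
     = 1.860606.
Step 4: Ties present; correction factor C = 1 - 12/(11^3 - 11) = 0.990909. Corrected H = 1.860606 / 0.990909 = 1.877676.
Step 5: Under H0, H ~ chi^2(2); p-value = 0.391082.
Step 6: alpha = 0.05. fail to reject H0.

H = 1.8777, df = 2, p = 0.391082, fail to reject H0.


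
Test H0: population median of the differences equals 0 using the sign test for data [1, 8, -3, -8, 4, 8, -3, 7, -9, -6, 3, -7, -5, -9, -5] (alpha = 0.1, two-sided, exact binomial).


Step 1: Discard zero differences. Original n = 15; n_eff = number of nonzero differences = 15.
Nonzero differences (with sign): +1, +8, -3, -8, +4, +8, -3, +7, -9, -6, +3, -7, -5, -9, -5
Step 2: Count signs: positive = 6, negative = 9.
Step 3: Under H0: P(positive) = 0.5, so the number of positives S ~ Bin(15, 0.5).
Step 4: Two-sided exact p-value = sum of Bin(15,0.5) probabilities at or below the observed probability = 0.607239.
Step 5: alpha = 0.1. fail to reject H0.

n_eff = 15, pos = 6, neg = 9, p = 0.607239, fail to reject H0.


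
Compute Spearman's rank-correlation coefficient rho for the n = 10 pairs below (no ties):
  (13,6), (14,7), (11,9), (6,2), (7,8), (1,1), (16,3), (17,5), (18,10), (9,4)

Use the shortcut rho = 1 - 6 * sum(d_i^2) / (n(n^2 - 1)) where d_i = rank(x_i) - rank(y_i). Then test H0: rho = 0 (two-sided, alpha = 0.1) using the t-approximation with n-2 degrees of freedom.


Step 1: Rank x and y separately (midranks; no ties here).
rank(x): 13->6, 14->7, 11->5, 6->2, 7->3, 1->1, 16->8, 17->9, 18->10, 9->4
rank(y): 6->6, 7->7, 9->9, 2->2, 8->8, 1->1, 3->3, 5->5, 10->10, 4->4
Step 2: d_i = R_x(i) - R_y(i); compute d_i^2.
  (6-6)^2=0, (7-7)^2=0, (5-9)^2=16, (2-2)^2=0, (3-8)^2=25, (1-1)^2=0, (8-3)^2=25, (9-5)^2=16, (10-10)^2=0, (4-4)^2=0
sum(d^2) = 82.
Step 3: rho = 1 - 6*82 / (10*(10^2 - 1)) = 1 - 492/990 = 0.503030.
Step 4: Under H0, t = rho * sqrt((n-2)/(1-rho^2)) = 1.6462 ~ t(8).
Step 5: Two-sided p-value from the t-distribution with 8 df = 0.138334.
Step 6: alpha = 0.1. fail to reject H0.

rho = 0.5030, p = 0.138334, fail to reject H0 at alpha = 0.1.


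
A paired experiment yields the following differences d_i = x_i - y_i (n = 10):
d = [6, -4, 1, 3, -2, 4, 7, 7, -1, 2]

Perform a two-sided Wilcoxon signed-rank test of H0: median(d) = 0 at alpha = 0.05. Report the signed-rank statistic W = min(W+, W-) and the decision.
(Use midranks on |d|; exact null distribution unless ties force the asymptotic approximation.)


Step 1: Drop any zero differences (none here) and take |d_i|.
|d| = [6, 4, 1, 3, 2, 4, 7, 7, 1, 2]
Step 2: Midrank |d_i| (ties get averaged ranks).
ranks: |6|->8, |4|->6.5, |1|->1.5, |3|->5, |2|->3.5, |4|->6.5, |7|->9.5, |7|->9.5, |1|->1.5, |2|->3.5
Step 3: Attach original signs; sum ranks with positive sign and with negative sign.
W+ = 8 + 1.5 + 5 + 6.5 + 9.5 + 9.5 + 3.5 = 43.5
W- = 6.5 + 3.5 + 1.5 = 11.5
(Check: W+ + W- = 55 should equal n(n+1)/2 = 55.)
Step 4: Test statistic W = min(W+, W-) = 11.5.
Step 5: Ties in |d|, so use the tie-corrected normal approximation.
        E[W] = n(n+1)/4 = 10*11/4 = 27.5.
        Tie groups: |d|=1 (t=2), |d|=2 (t=2), |d|=4 (t=2), |d|=7 (t=2); sum(t^3 - t) = 24.
        Var[W] = n(n+1)(2n+1)/24 - sum(t^3-t)/48 = 2310/24 - 24/48 = 95.75.
        z = (W - E[W]) / sqrt(Var[W]) = (11.5 - 27.5) / 9.7852 = -1.6351.
        Two-sided p = 2*Phi(z) = 0.102023.
Step 6: alpha = 0.05. fail to reject H0.

W+ = 43.5, W- = 11.5, W = min = 11.5, p = 0.102023, fail to reject H0.


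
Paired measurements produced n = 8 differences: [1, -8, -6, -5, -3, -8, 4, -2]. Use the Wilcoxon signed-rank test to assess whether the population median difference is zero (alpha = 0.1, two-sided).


Step 1: Drop any zero differences (none here) and take |d_i|.
|d| = [1, 8, 6, 5, 3, 8, 4, 2]
Step 2: Midrank |d_i| (ties get averaged ranks).
ranks: |1|->1, |8|->7.5, |6|->6, |5|->5, |3|->3, |8|->7.5, |4|->4, |2|->2
Step 3: Attach original signs; sum ranks with positive sign and with negative sign.
W+ = 1 + 4 = 5
W- = 7.5 + 6 + 5 + 3 + 7.5 + 2 = 31
(Check: W+ + W- = 36 should equal n(n+1)/2 = 36.)
Step 4: Test statistic W = min(W+, W-) = 5.
Step 5: Ties in |d|, so use the tie-corrected normal approximation.
        E[W] = n(n+1)/4 = 8*9/4 = 18.
        Tie groups: |d|=8 (t=2); sum(t^3 - t) = 6.
        Var[W] = n(n+1)(2n+1)/24 - sum(t^3-t)/48 = 1224/24 - 6/48 = 50.875.
        z = (W - E[W]) / sqrt(Var[W]) = (5 - 18) / 7.1327 = -1.8226.
        Two-sided p = 2*Phi(z) = 0.068364.
Step 6: alpha = 0.1. reject H0.

W+ = 5, W- = 31, W = min = 5, p = 0.068364, reject H0.


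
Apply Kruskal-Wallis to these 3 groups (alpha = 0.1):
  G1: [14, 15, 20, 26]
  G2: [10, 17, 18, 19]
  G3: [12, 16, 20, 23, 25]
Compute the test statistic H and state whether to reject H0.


Step 1: Combine all N = 13 observations and assign midranks.
sorted (value, group, rank): (10,G2,1), (12,G3,2), (14,G1,3), (15,G1,4), (16,G3,5), (17,G2,6), (18,G2,7), (19,G2,8), (20,G1,9.5), (20,G3,9.5), (23,G3,11), (25,G3,12), (26,G1,13)
Step 2: Sum ranks within each group.
R_1 = 29.5 (n_1 = 4)
R_2 = 22 (n_2 = 4)
R_3 = 39.5 (n_3 = 5)
Step 3: H = 12/(N(N+1)) * sum(R_i^2/n_i) - 3(N+1)
     = 12/(13*14) * (29.5^2/4 + 22^2/4 + 39.5^2/5) - 3*14
     = 0.065934 * 650.612 - 42
     = 0.897527.
Step 4: Ties present; correction factor C = 1 - 6/(13^3 - 13) = 0.997253. Corrected H = 0.897527 / 0.997253 = 0.900000.
Step 5: Under H0, H ~ chi^2(2); p-value = 0.637628.
Step 6: alpha = 0.1. fail to reject H0.

H = 0.9000, df = 2, p = 0.637628, fail to reject H0.


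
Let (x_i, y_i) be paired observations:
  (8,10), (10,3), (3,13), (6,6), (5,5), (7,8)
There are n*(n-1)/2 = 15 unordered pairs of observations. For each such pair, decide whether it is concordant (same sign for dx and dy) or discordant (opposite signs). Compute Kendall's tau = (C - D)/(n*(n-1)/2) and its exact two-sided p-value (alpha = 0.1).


Step 1: Enumerate the 15 unordered pairs (i,j) with i<j and classify each by sign(x_j-x_i) * sign(y_j-y_i).
  (1,2):dx=+2,dy=-7->D; (1,3):dx=-5,dy=+3->D; (1,4):dx=-2,dy=-4->C; (1,5):dx=-3,dy=-5->C
  (1,6):dx=-1,dy=-2->C; (2,3):dx=-7,dy=+10->D; (2,4):dx=-4,dy=+3->D; (2,5):dx=-5,dy=+2->D
  (2,6):dx=-3,dy=+5->D; (3,4):dx=+3,dy=-7->D; (3,5):dx=+2,dy=-8->D; (3,6):dx=+4,dy=-5->D
  (4,5):dx=-1,dy=-1->C; (4,6):dx=+1,dy=+2->C; (5,6):dx=+2,dy=+3->C
Step 2: C = 6, D = 9, total pairs = 15.
Step 3: tau = (C - D)/(n(n-1)/2) = (6 - 9)/15 = -0.200000.
Step 4: Exact two-sided p-value (enumerate n! = 720 permutations of y under H0): p = 0.719444.
Step 5: alpha = 0.1. fail to reject H0.

tau_b = -0.2000 (C=6, D=9), p = 0.719444, fail to reject H0.


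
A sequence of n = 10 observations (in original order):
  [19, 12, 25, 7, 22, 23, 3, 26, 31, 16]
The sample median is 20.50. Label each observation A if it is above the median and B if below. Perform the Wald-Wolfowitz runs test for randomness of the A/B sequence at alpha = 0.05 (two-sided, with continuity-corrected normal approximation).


Step 1: Compute median = 20.50; label A = above, B = below.
Labels in order: BBABAABAAB  (n_A = 5, n_B = 5)
Step 2: Count runs R = 7.
Step 3: Under H0 (random ordering), E[R] = 2*n_A*n_B/(n_A+n_B) + 1 = 2*5*5/10 + 1 = 6.0000.
        Var[R] = 2*n_A*n_B*(2*n_A*n_B - n_A - n_B) / ((n_A+n_B)^2 * (n_A+n_B-1)) = 2000/900 = 2.2222.
        SD[R] = 1.4907.
Step 4: Continuity-corrected z = (R - 0.5 - E[R]) / SD[R] = (7 - 0.5 - 6.0000) / 1.4907 = 0.3354.
Step 5: Two-sided p-value via normal approximation = 2*(1 - Phi(|z|)) = 0.737316.
Step 6: alpha = 0.05. fail to reject H0.

R = 7, z = 0.3354, p = 0.737316, fail to reject H0.


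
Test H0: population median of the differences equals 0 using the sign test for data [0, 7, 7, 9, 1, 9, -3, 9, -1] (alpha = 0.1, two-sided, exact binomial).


Step 1: Discard zero differences. Original n = 9; n_eff = number of nonzero differences = 8.
Nonzero differences (with sign): +7, +7, +9, +1, +9, -3, +9, -1
Step 2: Count signs: positive = 6, negative = 2.
Step 3: Under H0: P(positive) = 0.5, so the number of positives S ~ Bin(8, 0.5).
Step 4: Two-sided exact p-value = sum of Bin(8,0.5) probabilities at or below the observed probability = 0.289062.
Step 5: alpha = 0.1. fail to reject H0.

n_eff = 8, pos = 6, neg = 2, p = 0.289062, fail to reject H0.


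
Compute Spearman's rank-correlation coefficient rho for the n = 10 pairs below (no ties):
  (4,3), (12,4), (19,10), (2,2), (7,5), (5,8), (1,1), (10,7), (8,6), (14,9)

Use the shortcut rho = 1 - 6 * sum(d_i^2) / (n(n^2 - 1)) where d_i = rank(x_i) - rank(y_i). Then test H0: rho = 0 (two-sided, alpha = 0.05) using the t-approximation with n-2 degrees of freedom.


Step 1: Rank x and y separately (midranks; no ties here).
rank(x): 4->3, 12->8, 19->10, 2->2, 7->5, 5->4, 1->1, 10->7, 8->6, 14->9
rank(y): 3->3, 4->4, 10->10, 2->2, 5->5, 8->8, 1->1, 7->7, 6->6, 9->9
Step 2: d_i = R_x(i) - R_y(i); compute d_i^2.
  (3-3)^2=0, (8-4)^2=16, (10-10)^2=0, (2-2)^2=0, (5-5)^2=0, (4-8)^2=16, (1-1)^2=0, (7-7)^2=0, (6-6)^2=0, (9-9)^2=0
sum(d^2) = 32.
Step 3: rho = 1 - 6*32 / (10*(10^2 - 1)) = 1 - 192/990 = 0.806061.
Step 4: Under H0, t = rho * sqrt((n-2)/(1-rho^2)) = 3.8522 ~ t(8).
Step 5: Two-sided p-value from the t-distribution with 8 df = 0.004862.
Step 6: alpha = 0.05. reject H0.

rho = 0.8061, p = 0.004862, reject H0 at alpha = 0.05.


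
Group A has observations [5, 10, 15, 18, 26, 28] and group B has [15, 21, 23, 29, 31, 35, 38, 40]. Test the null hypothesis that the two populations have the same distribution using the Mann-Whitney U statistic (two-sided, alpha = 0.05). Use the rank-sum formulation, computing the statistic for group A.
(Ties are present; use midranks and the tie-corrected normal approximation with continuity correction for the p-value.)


Step 1: Combine and sort all 14 observations; assign midranks.
sorted (value, group): (5,X), (10,X), (15,X), (15,Y), (18,X), (21,Y), (23,Y), (26,X), (28,X), (29,Y), (31,Y), (35,Y), (38,Y), (40,Y)
ranks: 5->1, 10->2, 15->3.5, 15->3.5, 18->5, 21->6, 23->7, 26->8, 28->9, 29->10, 31->11, 35->12, 38->13, 40->14
Step 2: Rank sum for X: R1 = 1 + 2 + 3.5 + 5 + 8 + 9 = 28.5.
Step 3: U_X = R1 - n1(n1+1)/2 = 28.5 - 6*7/2 = 28.5 - 21 = 7.5.
       U_Y = n1*n2 - U_X = 48 - 7.5 = 40.5.
Step 4: Ties are present, so use the tie-corrected normal approximation (with continuity correction) for the p-value.
Step 5: p-value = 0.038653; compare to alpha = 0.05. reject H0.

U_X = 7.5, p = 0.038653, reject H0 at alpha = 0.05.


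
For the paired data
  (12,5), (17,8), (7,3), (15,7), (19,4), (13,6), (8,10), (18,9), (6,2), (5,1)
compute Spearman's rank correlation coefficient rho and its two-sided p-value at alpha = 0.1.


Step 1: Rank x and y separately (midranks; no ties here).
rank(x): 12->5, 17->8, 7->3, 15->7, 19->10, 13->6, 8->4, 18->9, 6->2, 5->1
rank(y): 5->5, 8->8, 3->3, 7->7, 4->4, 6->6, 10->10, 9->9, 2->2, 1->1
Step 2: d_i = R_x(i) - R_y(i); compute d_i^2.
  (5-5)^2=0, (8-8)^2=0, (3-3)^2=0, (7-7)^2=0, (10-4)^2=36, (6-6)^2=0, (4-10)^2=36, (9-9)^2=0, (2-2)^2=0, (1-1)^2=0
sum(d^2) = 72.
Step 3: rho = 1 - 6*72 / (10*(10^2 - 1)) = 1 - 432/990 = 0.563636.
Step 4: Under H0, t = rho * sqrt((n-2)/(1-rho^2)) = 1.9300 ~ t(8).
Step 5: Two-sided p-value from the t-distribution with 8 df = 0.089724.
Step 6: alpha = 0.1. reject H0.

rho = 0.5636, p = 0.089724, reject H0 at alpha = 0.1.


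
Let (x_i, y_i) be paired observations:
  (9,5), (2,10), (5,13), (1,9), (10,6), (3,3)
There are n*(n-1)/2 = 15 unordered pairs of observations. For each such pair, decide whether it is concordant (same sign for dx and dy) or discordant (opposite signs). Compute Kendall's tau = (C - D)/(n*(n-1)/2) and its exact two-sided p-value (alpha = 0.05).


Step 1: Enumerate the 15 unordered pairs (i,j) with i<j and classify each by sign(x_j-x_i) * sign(y_j-y_i).
  (1,2):dx=-7,dy=+5->D; (1,3):dx=-4,dy=+8->D; (1,4):dx=-8,dy=+4->D; (1,5):dx=+1,dy=+1->C
  (1,6):dx=-6,dy=-2->C; (2,3):dx=+3,dy=+3->C; (2,4):dx=-1,dy=-1->C; (2,5):dx=+8,dy=-4->D
  (2,6):dx=+1,dy=-7->D; (3,4):dx=-4,dy=-4->C; (3,5):dx=+5,dy=-7->D; (3,6):dx=-2,dy=-10->C
  (4,5):dx=+9,dy=-3->D; (4,6):dx=+2,dy=-6->D; (5,6):dx=-7,dy=-3->C
Step 2: C = 7, D = 8, total pairs = 15.
Step 3: tau = (C - D)/(n(n-1)/2) = (7 - 8)/15 = -0.066667.
Step 4: Exact two-sided p-value (enumerate n! = 720 permutations of y under H0): p = 1.000000.
Step 5: alpha = 0.05. fail to reject H0.

tau_b = -0.0667 (C=7, D=8), p = 1.000000, fail to reject H0.


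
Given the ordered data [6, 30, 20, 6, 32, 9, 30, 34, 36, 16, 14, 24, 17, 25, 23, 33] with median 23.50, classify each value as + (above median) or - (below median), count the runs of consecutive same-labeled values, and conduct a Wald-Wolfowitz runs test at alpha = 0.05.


Step 1: Compute median = 23.50; label A = above, B = below.
Labels in order: BABBABAAABBABABA  (n_A = 8, n_B = 8)
Step 2: Count runs R = 12.
Step 3: Under H0 (random ordering), E[R] = 2*n_A*n_B/(n_A+n_B) + 1 = 2*8*8/16 + 1 = 9.0000.
        Var[R] = 2*n_A*n_B*(2*n_A*n_B - n_A - n_B) / ((n_A+n_B)^2 * (n_A+n_B-1)) = 14336/3840 = 3.7333.
        SD[R] = 1.9322.
Step 4: Continuity-corrected z = (R - 0.5 - E[R]) / SD[R] = (12 - 0.5 - 9.0000) / 1.9322 = 1.2939.
Step 5: Two-sided p-value via normal approximation = 2*(1 - Phi(|z|)) = 0.195709.
Step 6: alpha = 0.05. fail to reject H0.

R = 12, z = 1.2939, p = 0.195709, fail to reject H0.


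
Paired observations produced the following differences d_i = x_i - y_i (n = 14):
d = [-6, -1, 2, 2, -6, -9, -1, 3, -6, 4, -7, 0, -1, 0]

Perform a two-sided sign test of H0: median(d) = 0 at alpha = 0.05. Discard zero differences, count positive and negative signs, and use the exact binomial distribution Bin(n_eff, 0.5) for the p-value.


Step 1: Discard zero differences. Original n = 14; n_eff = number of nonzero differences = 12.
Nonzero differences (with sign): -6, -1, +2, +2, -6, -9, -1, +3, -6, +4, -7, -1
Step 2: Count signs: positive = 4, negative = 8.
Step 3: Under H0: P(positive) = 0.5, so the number of positives S ~ Bin(12, 0.5).
Step 4: Two-sided exact p-value = sum of Bin(12,0.5) probabilities at or below the observed probability = 0.387695.
Step 5: alpha = 0.05. fail to reject H0.

n_eff = 12, pos = 4, neg = 8, p = 0.387695, fail to reject H0.


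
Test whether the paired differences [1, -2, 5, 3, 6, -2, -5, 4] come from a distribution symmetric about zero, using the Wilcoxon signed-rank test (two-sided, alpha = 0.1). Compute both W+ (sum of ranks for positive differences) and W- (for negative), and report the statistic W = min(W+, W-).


Step 1: Drop any zero differences (none here) and take |d_i|.
|d| = [1, 2, 5, 3, 6, 2, 5, 4]
Step 2: Midrank |d_i| (ties get averaged ranks).
ranks: |1|->1, |2|->2.5, |5|->6.5, |3|->4, |6|->8, |2|->2.5, |5|->6.5, |4|->5
Step 3: Attach original signs; sum ranks with positive sign and with negative sign.
W+ = 1 + 6.5 + 4 + 8 + 5 = 24.5
W- = 2.5 + 2.5 + 6.5 = 11.5
(Check: W+ + W- = 36 should equal n(n+1)/2 = 36.)
Step 4: Test statistic W = min(W+, W-) = 11.5.
Step 5: Ties in |d|, so use the tie-corrected normal approximation.
        E[W] = n(n+1)/4 = 8*9/4 = 18.
        Tie groups: |d|=2 (t=2), |d|=5 (t=2); sum(t^3 - t) = 12.
        Var[W] = n(n+1)(2n+1)/24 - sum(t^3-t)/48 = 1224/24 - 12/48 = 50.75.
        z = (W - E[W]) / sqrt(Var[W]) = (11.5 - 18) / 7.1239 = -0.9124.
        Two-sided p = 2*Phi(z) = 0.361547.
Step 6: alpha = 0.1. fail to reject H0.

W+ = 24.5, W- = 11.5, W = min = 11.5, p = 0.361547, fail to reject H0.


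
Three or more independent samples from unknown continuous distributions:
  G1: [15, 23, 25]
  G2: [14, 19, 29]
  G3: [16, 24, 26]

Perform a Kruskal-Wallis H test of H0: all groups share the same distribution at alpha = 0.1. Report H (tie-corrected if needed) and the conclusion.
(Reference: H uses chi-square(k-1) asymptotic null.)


Step 1: Combine all N = 9 observations and assign midranks.
sorted (value, group, rank): (14,G2,1), (15,G1,2), (16,G3,3), (19,G2,4), (23,G1,5), (24,G3,6), (25,G1,7), (26,G3,8), (29,G2,9)
Step 2: Sum ranks within each group.
R_1 = 14 (n_1 = 3)
R_2 = 14 (n_2 = 3)
R_3 = 17 (n_3 = 3)
Step 3: H = 12/(N(N+1)) * sum(R_i^2/n_i) - 3(N+1)
     = 12/(9*10) * (14^2/3 + 14^2/3 + 17^2/3) - 3*10
     = 0.133333 * 227 - 30
     = 0.266667.
Step 4: No ties, so H is used without correction.
Step 5: Under H0, H ~ chi^2(2); p-value = 0.875173.
Step 6: alpha = 0.1. fail to reject H0.

H = 0.2667, df = 2, p = 0.875173, fail to reject H0.


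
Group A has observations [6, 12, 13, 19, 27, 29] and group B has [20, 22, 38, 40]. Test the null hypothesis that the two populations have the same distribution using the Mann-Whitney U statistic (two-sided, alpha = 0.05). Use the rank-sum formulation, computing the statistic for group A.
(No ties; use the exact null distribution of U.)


Step 1: Combine and sort all 10 observations; assign midranks.
sorted (value, group): (6,X), (12,X), (13,X), (19,X), (20,Y), (22,Y), (27,X), (29,X), (38,Y), (40,Y)
ranks: 6->1, 12->2, 13->3, 19->4, 20->5, 22->6, 27->7, 29->8, 38->9, 40->10
Step 2: Rank sum for X: R1 = 1 + 2 + 3 + 4 + 7 + 8 = 25.
Step 3: U_X = R1 - n1(n1+1)/2 = 25 - 6*7/2 = 25 - 21 = 4.
       U_Y = n1*n2 - U_X = 24 - 4 = 20.
Step 4: No ties, so the exact null distribution of U (based on enumerating the C(10,6) = 210 equally likely rank assignments) gives the two-sided p-value.
Step 5: p-value = 0.114286; compare to alpha = 0.05. fail to reject H0.

U_X = 4, p = 0.114286, fail to reject H0 at alpha = 0.05.


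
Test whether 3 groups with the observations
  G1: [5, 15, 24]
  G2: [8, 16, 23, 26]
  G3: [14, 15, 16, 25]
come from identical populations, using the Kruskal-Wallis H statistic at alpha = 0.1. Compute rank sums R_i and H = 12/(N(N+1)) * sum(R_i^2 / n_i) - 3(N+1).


Step 1: Combine all N = 11 observations and assign midranks.
sorted (value, group, rank): (5,G1,1), (8,G2,2), (14,G3,3), (15,G1,4.5), (15,G3,4.5), (16,G2,6.5), (16,G3,6.5), (23,G2,8), (24,G1,9), (25,G3,10), (26,G2,11)
Step 2: Sum ranks within each group.
R_1 = 14.5 (n_1 = 3)
R_2 = 27.5 (n_2 = 4)
R_3 = 24 (n_3 = 4)
Step 3: H = 12/(N(N+1)) * sum(R_i^2/n_i) - 3(N+1)
     = 12/(11*12) * (14.5^2/3 + 27.5^2/4 + 24^2/4) - 3*12
     = 0.090909 * 403.146 - 36
     = 0.649621.
Step 4: Ties present; correction factor C = 1 - 12/(11^3 - 11) = 0.990909. Corrected H = 0.649621 / 0.990909 = 0.655581.
Step 5: Under H0, H ~ chi^2(2); p-value = 0.720514.
Step 6: alpha = 0.1. fail to reject H0.

H = 0.6556, df = 2, p = 0.720514, fail to reject H0.


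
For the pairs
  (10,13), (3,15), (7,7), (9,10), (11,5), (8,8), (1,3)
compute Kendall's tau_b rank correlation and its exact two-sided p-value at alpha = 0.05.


Step 1: Enumerate the 21 unordered pairs (i,j) with i<j and classify each by sign(x_j-x_i) * sign(y_j-y_i).
  (1,2):dx=-7,dy=+2->D; (1,3):dx=-3,dy=-6->C; (1,4):dx=-1,dy=-3->C; (1,5):dx=+1,dy=-8->D
  (1,6):dx=-2,dy=-5->C; (1,7):dx=-9,dy=-10->C; (2,3):dx=+4,dy=-8->D; (2,4):dx=+6,dy=-5->D
  (2,5):dx=+8,dy=-10->D; (2,6):dx=+5,dy=-7->D; (2,7):dx=-2,dy=-12->C; (3,4):dx=+2,dy=+3->C
  (3,5):dx=+4,dy=-2->D; (3,6):dx=+1,dy=+1->C; (3,7):dx=-6,dy=-4->C; (4,5):dx=+2,dy=-5->D
  (4,6):dx=-1,dy=-2->C; (4,7):dx=-8,dy=-7->C; (5,6):dx=-3,dy=+3->D; (5,7):dx=-10,dy=-2->C
  (6,7):dx=-7,dy=-5->C
Step 2: C = 12, D = 9, total pairs = 21.
Step 3: tau = (C - D)/(n(n-1)/2) = (12 - 9)/21 = 0.142857.
Step 4: Exact two-sided p-value (enumerate n! = 5040 permutations of y under H0): p = 0.772619.
Step 5: alpha = 0.05. fail to reject H0.

tau_b = 0.1429 (C=12, D=9), p = 0.772619, fail to reject H0.


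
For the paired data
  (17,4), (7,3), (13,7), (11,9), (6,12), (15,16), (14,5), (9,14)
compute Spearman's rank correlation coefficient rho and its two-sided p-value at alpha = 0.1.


Step 1: Rank x and y separately (midranks; no ties here).
rank(x): 17->8, 7->2, 13->5, 11->4, 6->1, 15->7, 14->6, 9->3
rank(y): 4->2, 3->1, 7->4, 9->5, 12->6, 16->8, 5->3, 14->7
Step 2: d_i = R_x(i) - R_y(i); compute d_i^2.
  (8-2)^2=36, (2-1)^2=1, (5-4)^2=1, (4-5)^2=1, (1-6)^2=25, (7-8)^2=1, (6-3)^2=9, (3-7)^2=16
sum(d^2) = 90.
Step 3: rho = 1 - 6*90 / (8*(8^2 - 1)) = 1 - 540/504 = -0.071429.
Step 4: Under H0, t = rho * sqrt((n-2)/(1-rho^2)) = -0.1754 ~ t(6).
Step 5: Two-sided p-value from the t-distribution with 6 df = 0.866526.
Step 6: alpha = 0.1. fail to reject H0.

rho = -0.0714, p = 0.866526, fail to reject H0 at alpha = 0.1.


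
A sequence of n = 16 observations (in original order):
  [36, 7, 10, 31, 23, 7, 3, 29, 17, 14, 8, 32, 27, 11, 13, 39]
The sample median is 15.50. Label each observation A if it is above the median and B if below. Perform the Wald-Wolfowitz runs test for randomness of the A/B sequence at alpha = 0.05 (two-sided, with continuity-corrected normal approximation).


Step 1: Compute median = 15.50; label A = above, B = below.
Labels in order: ABBAABBAABBAABBA  (n_A = 8, n_B = 8)
Step 2: Count runs R = 9.
Step 3: Under H0 (random ordering), E[R] = 2*n_A*n_B/(n_A+n_B) + 1 = 2*8*8/16 + 1 = 9.0000.
        Var[R] = 2*n_A*n_B*(2*n_A*n_B - n_A - n_B) / ((n_A+n_B)^2 * (n_A+n_B-1)) = 14336/3840 = 3.7333.
        SD[R] = 1.9322.
Step 4: R = E[R], so z = 0 with no continuity correction.
Step 5: Two-sided p-value via normal approximation = 2*(1 - Phi(|z|)) = 1.000000.
Step 6: alpha = 0.05. fail to reject H0.

R = 9, z = 0.0000, p = 1.000000, fail to reject H0.


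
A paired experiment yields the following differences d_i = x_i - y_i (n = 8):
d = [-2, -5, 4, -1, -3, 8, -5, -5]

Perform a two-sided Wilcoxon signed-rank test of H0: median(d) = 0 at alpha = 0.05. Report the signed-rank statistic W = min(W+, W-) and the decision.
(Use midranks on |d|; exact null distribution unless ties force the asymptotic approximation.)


Step 1: Drop any zero differences (none here) and take |d_i|.
|d| = [2, 5, 4, 1, 3, 8, 5, 5]
Step 2: Midrank |d_i| (ties get averaged ranks).
ranks: |2|->2, |5|->6, |4|->4, |1|->1, |3|->3, |8|->8, |5|->6, |5|->6
Step 3: Attach original signs; sum ranks with positive sign and with negative sign.
W+ = 4 + 8 = 12
W- = 2 + 6 + 1 + 3 + 6 + 6 = 24
(Check: W+ + W- = 36 should equal n(n+1)/2 = 36.)
Step 4: Test statistic W = min(W+, W-) = 12.
Step 5: Ties in |d|, so use the tie-corrected normal approximation.
        E[W] = n(n+1)/4 = 8*9/4 = 18.
        Tie groups: |d|=5 (t=3); sum(t^3 - t) = 24.
        Var[W] = n(n+1)(2n+1)/24 - sum(t^3-t)/48 = 1224/24 - 24/48 = 50.5.
        z = (W - E[W]) / sqrt(Var[W]) = (12 - 18) / 7.1063 = -0.8443.
        Two-sided p = 2*Phi(z) = 0.398492.
Step 6: alpha = 0.05. fail to reject H0.

W+ = 12, W- = 24, W = min = 12, p = 0.398492, fail to reject H0.


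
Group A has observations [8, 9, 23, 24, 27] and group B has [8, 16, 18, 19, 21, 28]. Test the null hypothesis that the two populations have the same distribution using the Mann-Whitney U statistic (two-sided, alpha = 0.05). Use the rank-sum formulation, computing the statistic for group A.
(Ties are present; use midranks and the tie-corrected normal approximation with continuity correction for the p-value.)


Step 1: Combine and sort all 11 observations; assign midranks.
sorted (value, group): (8,X), (8,Y), (9,X), (16,Y), (18,Y), (19,Y), (21,Y), (23,X), (24,X), (27,X), (28,Y)
ranks: 8->1.5, 8->1.5, 9->3, 16->4, 18->5, 19->6, 21->7, 23->8, 24->9, 27->10, 28->11
Step 2: Rank sum for X: R1 = 1.5 + 3 + 8 + 9 + 10 = 31.5.
Step 3: U_X = R1 - n1(n1+1)/2 = 31.5 - 5*6/2 = 31.5 - 15 = 16.5.
       U_Y = n1*n2 - U_X = 30 - 16.5 = 13.5.
Step 4: Ties are present, so use the tie-corrected normal approximation (with continuity correction) for the p-value.
Step 5: p-value = 0.854805; compare to alpha = 0.05. fail to reject H0.

U_X = 16.5, p = 0.854805, fail to reject H0 at alpha = 0.05.


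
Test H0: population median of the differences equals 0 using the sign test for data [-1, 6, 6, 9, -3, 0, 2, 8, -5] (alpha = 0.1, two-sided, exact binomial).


Step 1: Discard zero differences. Original n = 9; n_eff = number of nonzero differences = 8.
Nonzero differences (with sign): -1, +6, +6, +9, -3, +2, +8, -5
Step 2: Count signs: positive = 5, negative = 3.
Step 3: Under H0: P(positive) = 0.5, so the number of positives S ~ Bin(8, 0.5).
Step 4: Two-sided exact p-value = sum of Bin(8,0.5) probabilities at or below the observed probability = 0.726562.
Step 5: alpha = 0.1. fail to reject H0.

n_eff = 8, pos = 5, neg = 3, p = 0.726562, fail to reject H0.


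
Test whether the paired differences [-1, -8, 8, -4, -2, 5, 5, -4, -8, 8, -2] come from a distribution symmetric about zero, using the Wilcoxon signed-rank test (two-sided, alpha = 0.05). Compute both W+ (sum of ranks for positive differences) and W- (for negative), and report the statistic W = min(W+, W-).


Step 1: Drop any zero differences (none here) and take |d_i|.
|d| = [1, 8, 8, 4, 2, 5, 5, 4, 8, 8, 2]
Step 2: Midrank |d_i| (ties get averaged ranks).
ranks: |1|->1, |8|->9.5, |8|->9.5, |4|->4.5, |2|->2.5, |5|->6.5, |5|->6.5, |4|->4.5, |8|->9.5, |8|->9.5, |2|->2.5
Step 3: Attach original signs; sum ranks with positive sign and with negative sign.
W+ = 9.5 + 6.5 + 6.5 + 9.5 = 32
W- = 1 + 9.5 + 4.5 + 2.5 + 4.5 + 9.5 + 2.5 = 34
(Check: W+ + W- = 66 should equal n(n+1)/2 = 66.)
Step 4: Test statistic W = min(W+, W-) = 32.
Step 5: Ties in |d|, so use the tie-corrected normal approximation.
        E[W] = n(n+1)/4 = 11*12/4 = 33.
        Tie groups: |d|=2 (t=2), |d|=4 (t=2), |d|=5 (t=2), |d|=8 (t=4); sum(t^3 - t) = 78.
        Var[W] = n(n+1)(2n+1)/24 - sum(t^3-t)/48 = 3036/24 - 78/48 = 124.875.
        z = (W - E[W]) / sqrt(Var[W]) = (32 - 33) / 11.1747 = -0.0895.
        Two-sided p = 2*Phi(z) = 0.928695.
Step 6: alpha = 0.05. fail to reject H0.

W+ = 32, W- = 34, W = min = 32, p = 0.928695, fail to reject H0.


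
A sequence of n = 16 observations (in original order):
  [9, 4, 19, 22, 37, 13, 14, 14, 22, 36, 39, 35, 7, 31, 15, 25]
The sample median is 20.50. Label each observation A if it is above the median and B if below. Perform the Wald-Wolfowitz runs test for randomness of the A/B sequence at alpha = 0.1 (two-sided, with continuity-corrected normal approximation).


Step 1: Compute median = 20.50; label A = above, B = below.
Labels in order: BBBAABBBAAAABABA  (n_A = 8, n_B = 8)
Step 2: Count runs R = 8.
Step 3: Under H0 (random ordering), E[R] = 2*n_A*n_B/(n_A+n_B) + 1 = 2*8*8/16 + 1 = 9.0000.
        Var[R] = 2*n_A*n_B*(2*n_A*n_B - n_A - n_B) / ((n_A+n_B)^2 * (n_A+n_B-1)) = 14336/3840 = 3.7333.
        SD[R] = 1.9322.
Step 4: Continuity-corrected z = (R + 0.5 - E[R]) / SD[R] = (8 + 0.5 - 9.0000) / 1.9322 = -0.2588.
Step 5: Two-sided p-value via normal approximation = 2*(1 - Phi(|z|)) = 0.795809.
Step 6: alpha = 0.1. fail to reject H0.

R = 8, z = -0.2588, p = 0.795809, fail to reject H0.
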